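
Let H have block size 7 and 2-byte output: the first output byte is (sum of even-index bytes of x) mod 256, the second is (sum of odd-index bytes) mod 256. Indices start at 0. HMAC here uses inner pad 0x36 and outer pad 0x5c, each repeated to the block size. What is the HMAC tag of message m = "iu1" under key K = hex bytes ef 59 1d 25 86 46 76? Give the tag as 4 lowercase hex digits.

8401

Key hex bytes ef 59 1d 25 86 46 76 is exactly B = 7 bytes: K' = ef 59 1d 25 86 46 76.
K' ⊕ ipad = d9 6f 2b 13 b0 70 40.  K' ⊕ opad = b3 05 41 79 da 1a 2a.
Inner input = (K'⊕ipad) ∥ m = d9 6f 2b 13 b0 70 40 ∥ 69 75 31.
Inner hash: even-index sum = 617 mod 256 = 105; odd-index sum = 396 mod 256 = 140 → 69 8c.
Outer input = (K'⊕opad) ∥ inner = b3 05 41 79 da 1a 2a ∥ 69 8c.
Outer hash (tag): even-index sum = 644 mod 256 = 132; odd-index sum = 257 mod 256 = 1 → 84 01.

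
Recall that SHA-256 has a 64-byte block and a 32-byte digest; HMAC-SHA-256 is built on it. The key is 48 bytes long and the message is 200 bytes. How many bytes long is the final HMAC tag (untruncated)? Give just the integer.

32

The tag is one SHA-256 digest: 32 bytes.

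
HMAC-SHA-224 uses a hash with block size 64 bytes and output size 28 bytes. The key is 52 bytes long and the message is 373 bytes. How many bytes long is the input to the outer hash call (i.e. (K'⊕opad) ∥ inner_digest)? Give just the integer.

Key is 52 ≤ 64 bytes, zero-padded: |K'| = 64.
Outer input = (K'⊕opad) ∥ H(inner) → 64 + 28 = 92 bytes.

92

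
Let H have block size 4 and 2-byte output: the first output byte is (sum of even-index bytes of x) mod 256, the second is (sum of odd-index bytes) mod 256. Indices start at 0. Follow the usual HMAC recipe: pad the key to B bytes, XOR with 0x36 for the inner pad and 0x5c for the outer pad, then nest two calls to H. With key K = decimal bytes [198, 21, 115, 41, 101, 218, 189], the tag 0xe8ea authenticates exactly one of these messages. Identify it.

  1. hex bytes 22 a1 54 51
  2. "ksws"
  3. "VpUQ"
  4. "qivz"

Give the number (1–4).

2

Key decimal bytes [198, 21, 115, 41, 101, 218, 189] = c6 15 73 29 65 da bd is 7 bytes > B = 4, so hash it first: H(key) = 5b 18, then zero-pad to 4 bytes: K' = 5b 18 00 00.
K' ⊕ ipad = 6d 2e 36 36; K' ⊕ opad = 07 44 5c 5c.
m1: inner = H(6d 2e 36 36 22 a1 54 51) = 19 56; tag = H(07 44 5c 5c 19 56) = 7cf6
m2: inner = H(6d 2e 36 36 6b 73 77 73) = 85 4a; tag = H(07 44 5c 5c 85 4a) = e8ea ← matches
m3: inner = H(6d 2e 36 36 56 70 55 51) = 4e 25; tag = H(07 44 5c 5c 4e 25) = b1c5
m4: inner = H(6d 2e 36 36 71 69 76 7a) = 8a 47; tag = H(07 44 5c 5c 8a 47) = ede7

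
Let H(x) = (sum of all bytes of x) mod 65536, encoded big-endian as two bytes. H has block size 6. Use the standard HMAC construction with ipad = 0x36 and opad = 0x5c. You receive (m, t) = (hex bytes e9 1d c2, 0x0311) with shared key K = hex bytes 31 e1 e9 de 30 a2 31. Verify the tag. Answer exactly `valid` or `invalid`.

Key hex bytes 31 e1 e9 de 30 a2 31 is 7 bytes > B = 6, so hash it first: H(key) = 03 dc, then zero-pad to 6 bytes: K' = 03 dc 00 00 00 00.
K' ⊕ ipad = 35 ea 36 36 36 36; K' ⊕ opad = 5f 80 5c 5c 5c 5c.
Inner hash: sum = 53+234+54+54+54+54+233+29+194 = 959 → 03 bf.
Outer hash (recomputed tag): sum = 95+128+92+92+92+92+3+191 = 785 → 03 11.
Recomputed tag = 0311; claimed = 0311 → match.

valid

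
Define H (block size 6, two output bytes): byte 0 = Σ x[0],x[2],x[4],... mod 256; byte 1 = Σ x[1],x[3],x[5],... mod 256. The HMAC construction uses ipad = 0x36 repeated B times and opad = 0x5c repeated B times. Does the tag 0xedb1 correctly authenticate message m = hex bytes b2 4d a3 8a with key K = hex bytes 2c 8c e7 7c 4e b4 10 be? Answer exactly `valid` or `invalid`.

Key hex bytes 2c 8c e7 7c 4e b4 10 be is 8 bytes > B = 6, so hash it first: H(key) = 71 7a, then zero-pad to 6 bytes: K' = 71 7a 00 00 00 00.
K' ⊕ ipad = 47 4c 36 36 36 36; K' ⊕ opad = 2d 26 5c 5c 5c 5c.
Inner hash: even-index sum = 520 mod 256 = 8; odd-index sum = 399 mod 256 = 143 → 08 8f.
Outer hash (recomputed tag): even-index sum = 237 mod 256 = 237; odd-index sum = 365 mod 256 = 109 → ed 6d.
Recomputed tag = ed6d; claimed = edb1 → mismatch.

invalid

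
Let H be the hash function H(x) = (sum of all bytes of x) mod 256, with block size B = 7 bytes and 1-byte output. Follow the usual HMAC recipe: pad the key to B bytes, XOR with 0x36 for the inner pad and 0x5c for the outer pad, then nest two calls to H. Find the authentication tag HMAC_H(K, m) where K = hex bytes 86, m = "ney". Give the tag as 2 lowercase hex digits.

42

Key hex bytes 86 is 1 byte ≤ B = 7; zero-pad to 7 bytes: K' = 86 00 00 00 00 00 00.
K' ⊕ ipad = b0 36 36 36 36 36 36.  K' ⊕ opad = da 5c 5c 5c 5c 5c 5c.
Inner input = (K'⊕ipad) ∥ m = b0 36 36 36 36 36 36 ∥ 6e 65 79.
Inner hash: sum = 176+54+54+54+54+54+54+110+101+121 = 832; mod 256 = 64 → 40.
Outer input = (K'⊕opad) ∥ inner = da 5c 5c 5c 5c 5c 5c ∥ 40.
Outer hash (tag): sum = 218+92+92+92+92+92+92+64 = 834; mod 256 = 66 → 42.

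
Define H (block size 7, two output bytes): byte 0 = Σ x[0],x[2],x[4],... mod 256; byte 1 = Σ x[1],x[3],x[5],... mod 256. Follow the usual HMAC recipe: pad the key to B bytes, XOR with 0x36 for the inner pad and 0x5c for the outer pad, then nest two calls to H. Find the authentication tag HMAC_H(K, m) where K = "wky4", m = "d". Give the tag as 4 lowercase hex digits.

Key "wky4" = 77 6b 79 34 is 4 bytes ≤ B = 7; zero-pad to 7 bytes: K' = 77 6b 79 34 00 00 00.
K' ⊕ ipad = 41 5d 4f 02 36 36 36.  K' ⊕ opad = 2b 37 25 68 5c 5c 5c.
Inner input = (K'⊕ipad) ∥ m = 41 5d 4f 02 36 36 36 ∥ 64.
Inner hash: even-index sum = 252 mod 256 = 252; odd-index sum = 249 mod 256 = 249 → fc f9.
Outer input = (K'⊕opad) ∥ inner = 2b 37 25 68 5c 5c 5c ∥ fc f9.
Outer hash (tag): even-index sum = 513 mod 256 = 1; odd-index sum = 503 mod 256 = 247 → 01 f7.

01f7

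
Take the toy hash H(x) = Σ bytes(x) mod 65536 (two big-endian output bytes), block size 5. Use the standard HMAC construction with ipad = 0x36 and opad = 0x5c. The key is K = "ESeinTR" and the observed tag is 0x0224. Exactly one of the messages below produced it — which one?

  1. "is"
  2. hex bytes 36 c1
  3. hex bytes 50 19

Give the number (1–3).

3

Key "ESeinTR" = 45 53 65 69 6e 54 52 is 7 bytes > B = 5, so hash it first: H(key) = 02 7a, then zero-pad to 5 bytes: K' = 02 7a 00 00 00.
K' ⊕ ipad = 34 4c 36 36 36; K' ⊕ opad = 5e 26 5c 5c 5c.
m1: inner = H(34 4c 36 36 36 69 73) = 01 fe; tag = H(5e 26 5c 5c 5c 01 fe) = 0297
m2: inner = H(34 4c 36 36 36 36 c1) = 02 19; tag = H(5e 26 5c 5c 5c 02 19) = 01b3
m3: inner = H(34 4c 36 36 36 50 19) = 01 8b; tag = H(5e 26 5c 5c 5c 01 8b) = 0224 ← matches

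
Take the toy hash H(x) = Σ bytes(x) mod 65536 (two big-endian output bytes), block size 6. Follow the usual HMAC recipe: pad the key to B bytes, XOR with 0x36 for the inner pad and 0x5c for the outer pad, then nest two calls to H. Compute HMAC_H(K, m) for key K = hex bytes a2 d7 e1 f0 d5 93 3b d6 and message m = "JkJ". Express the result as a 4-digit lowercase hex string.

Key hex bytes a2 d7 e1 f0 d5 93 3b d6 is 8 bytes > B = 6, so hash it first: H(key) = 05 c3, then zero-pad to 6 bytes: K' = 05 c3 00 00 00 00.
K' ⊕ ipad = 33 f5 36 36 36 36.  K' ⊕ opad = 59 9f 5c 5c 5c 5c.
Inner input = (K'⊕ipad) ∥ m = 33 f5 36 36 36 36 ∥ 4a 6b 4a.
Inner hash: sum = 51+245+54+54+54+54+74+107+74 = 767 → 02 ff.
Outer input = (K'⊕opad) ∥ inner = 59 9f 5c 5c 5c 5c ∥ 02 ff.
Outer hash (tag): sum = 89+159+92+92+92+92+2+255 = 873 → 03 69.

0369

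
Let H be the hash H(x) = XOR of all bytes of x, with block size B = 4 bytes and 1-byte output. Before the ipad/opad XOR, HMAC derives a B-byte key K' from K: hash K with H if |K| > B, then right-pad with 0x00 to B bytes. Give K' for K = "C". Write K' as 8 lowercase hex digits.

Key "C" = 43 is 1 byte ≤ B = 4; zero-pad to 4 bytes: K' = 43 00 00 00.

43000000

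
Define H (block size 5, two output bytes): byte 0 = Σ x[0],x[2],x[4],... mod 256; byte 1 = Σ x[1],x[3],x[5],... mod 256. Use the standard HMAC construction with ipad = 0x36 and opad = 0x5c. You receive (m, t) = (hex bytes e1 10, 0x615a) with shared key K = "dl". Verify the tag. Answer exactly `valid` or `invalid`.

valid

Key "dl" = 64 6c is 2 bytes ≤ B = 5; zero-pad to 5 bytes: K' = 64 6c 00 00 00.
K' ⊕ ipad = 52 5a 36 36 36; K' ⊕ opad = 38 30 5c 5c 5c.
Inner hash: even-index sum = 206 mod 256 = 206; odd-index sum = 369 mod 256 = 113 → ce 71.
Outer hash (recomputed tag): even-index sum = 353 mod 256 = 97; odd-index sum = 346 mod 256 = 90 → 61 5a.
Recomputed tag = 615a; claimed = 615a → match.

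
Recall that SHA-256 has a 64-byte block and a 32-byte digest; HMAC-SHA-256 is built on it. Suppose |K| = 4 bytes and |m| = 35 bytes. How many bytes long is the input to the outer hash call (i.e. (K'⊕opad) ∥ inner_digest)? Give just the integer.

Key is 4 ≤ 64 bytes, zero-padded: |K'| = 64.
Outer input = (K'⊕opad) ∥ H(inner) → 64 + 32 = 96 bytes.

96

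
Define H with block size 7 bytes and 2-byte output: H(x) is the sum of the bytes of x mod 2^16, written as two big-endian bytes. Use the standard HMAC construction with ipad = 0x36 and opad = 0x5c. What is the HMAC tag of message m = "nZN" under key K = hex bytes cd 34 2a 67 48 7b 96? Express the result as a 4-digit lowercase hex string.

039d

Key hex bytes cd 34 2a 67 48 7b 96 is exactly B = 7 bytes: K' = cd 34 2a 67 48 7b 96.
K' ⊕ ipad = fb 02 1c 51 7e 4d a0.  K' ⊕ opad = 91 68 76 3b 14 27 ca.
Inner input = (K'⊕ipad) ∥ m = fb 02 1c 51 7e 4d a0 ∥ 6e 5a 4e.
Inner hash: sum = 251+2+28+81+126+77+160+110+90+78 = 1003 → 03 eb.
Outer input = (K'⊕opad) ∥ inner = 91 68 76 3b 14 27 ca ∥ 03 eb.
Outer hash (tag): sum = 145+104+118+59+20+39+202+3+235 = 925 → 03 9d.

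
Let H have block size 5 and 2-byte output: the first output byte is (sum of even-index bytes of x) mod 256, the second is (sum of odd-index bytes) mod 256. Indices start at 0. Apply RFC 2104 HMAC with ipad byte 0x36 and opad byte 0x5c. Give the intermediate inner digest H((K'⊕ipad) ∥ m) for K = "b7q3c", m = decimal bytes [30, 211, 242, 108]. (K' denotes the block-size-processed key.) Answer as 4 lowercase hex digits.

Key "b7q3c" = 62 37 71 33 63 is exactly B = 5 bytes: K' = 62 37 71 33 63.
K' ⊕ ipad = 54 01 47 05 55.
Inner input = 54 01 47 05 55 ∥ 1e d3 f2 6c.
Inner hash: even-index sum = 559 mod 256 = 47; odd-index sum = 278 mod 256 = 22 → 2f 16.

2f16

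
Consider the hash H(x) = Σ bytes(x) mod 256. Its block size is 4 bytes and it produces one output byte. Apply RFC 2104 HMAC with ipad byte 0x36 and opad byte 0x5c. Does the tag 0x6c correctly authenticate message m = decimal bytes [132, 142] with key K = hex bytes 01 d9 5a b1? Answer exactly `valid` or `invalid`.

Key hex bytes 01 d9 5a b1 is exactly B = 4 bytes: K' = 01 d9 5a b1.
K' ⊕ ipad = 37 ef 6c 87; K' ⊕ opad = 5d 85 06 ed.
Inner hash: sum = 55+239+108+135+132+142 = 811; mod 256 = 43 → 2b.
Outer hash (recomputed tag): sum = 93+133+6+237+43 = 512; mod 256 = 0 → 00.
Recomputed tag = 00; claimed = 6c → mismatch.

invalid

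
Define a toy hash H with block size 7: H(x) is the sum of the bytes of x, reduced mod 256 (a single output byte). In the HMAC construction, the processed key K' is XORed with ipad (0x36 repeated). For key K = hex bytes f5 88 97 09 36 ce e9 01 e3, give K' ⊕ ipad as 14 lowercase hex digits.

Key hex bytes f5 88 97 09 36 ce e9 01 e3 is 9 bytes > B = 7, so hash it first: H(key) = ee, then zero-pad to 7 bytes: K' = ee 00 00 00 00 00 00.
XOR each byte with 0x36: ee⊕36=d8, 00⊕36=36, 00⊕36=36, 00⊕36=36, 00⊕36=36, 00⊕36=36, 00⊕36=36.

d8363636363636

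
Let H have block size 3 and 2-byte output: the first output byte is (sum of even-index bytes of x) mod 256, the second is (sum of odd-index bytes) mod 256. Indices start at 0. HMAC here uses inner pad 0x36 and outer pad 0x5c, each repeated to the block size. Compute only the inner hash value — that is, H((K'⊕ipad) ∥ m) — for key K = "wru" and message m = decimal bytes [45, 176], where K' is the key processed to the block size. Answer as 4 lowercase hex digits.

Key "wru" = 77 72 75 is exactly B = 3 bytes: K' = 77 72 75.
K' ⊕ ipad = 41 44 43.
Inner input = 41 44 43 ∥ 2d b0.
Inner hash: even-index sum = 308 mod 256 = 52; odd-index sum = 113 mod 256 = 113 → 34 71.

3471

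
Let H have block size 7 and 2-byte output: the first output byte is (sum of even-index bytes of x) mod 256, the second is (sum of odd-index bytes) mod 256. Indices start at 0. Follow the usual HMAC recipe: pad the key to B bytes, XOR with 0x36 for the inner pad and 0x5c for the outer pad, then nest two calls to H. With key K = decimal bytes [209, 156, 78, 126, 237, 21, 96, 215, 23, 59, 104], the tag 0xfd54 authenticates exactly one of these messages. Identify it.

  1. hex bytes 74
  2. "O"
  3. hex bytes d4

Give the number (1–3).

2

Key decimal bytes [209, 156, 78, 126, 237, 21, 96, 215, 23, 59, 104] = d1 9c 4e 7e ed 15 60 d7 17 3b 68 is 11 bytes > B = 7, so hash it first: H(key) = eb 41, then zero-pad to 7 bytes: K' = eb 41 00 00 00 00 00.
K' ⊕ ipad = dd 77 36 36 36 36 36; K' ⊕ opad = b7 1d 5c 5c 5c 5c 5c.
m1: inner = H(dd 77 36 36 36 36 36 74) = 7f 57; tag = H(b7 1d 5c 5c 5c 5c 5c 7f 57) = 2254
m2: inner = H(dd 77 36 36 36 36 36 4f) = 7f 32; tag = H(b7 1d 5c 5c 5c 5c 5c 7f 32) = fd54 ← matches
m3: inner = H(dd 77 36 36 36 36 36 d4) = 7f b7; tag = H(b7 1d 5c 5c 5c 5c 5c 7f b7) = 8254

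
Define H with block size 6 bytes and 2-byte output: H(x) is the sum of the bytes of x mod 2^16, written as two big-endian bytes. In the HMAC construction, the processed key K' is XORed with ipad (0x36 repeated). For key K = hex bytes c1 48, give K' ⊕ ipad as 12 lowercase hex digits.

Key hex bytes c1 48 is 2 bytes ≤ B = 6; zero-pad to 6 bytes: K' = c1 48 00 00 00 00.
XOR each byte with 0x36: c1⊕36=f7, 48⊕36=7e, 00⊕36=36, 00⊕36=36, 00⊕36=36, 00⊕36=36.

f77e36363636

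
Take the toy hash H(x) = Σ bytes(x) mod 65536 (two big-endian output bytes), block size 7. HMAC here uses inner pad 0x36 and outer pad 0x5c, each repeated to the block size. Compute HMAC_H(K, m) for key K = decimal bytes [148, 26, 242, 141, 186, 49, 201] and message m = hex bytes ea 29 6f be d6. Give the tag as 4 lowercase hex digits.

Key decimal bytes [148, 26, 242, 141, 186, 49, 201] = 94 1a f2 8d ba 31 c9 is exactly B = 7 bytes: K' = 94 1a f2 8d ba 31 c9.
K' ⊕ ipad = a2 2c c4 bb 8c 07 ff.  K' ⊕ opad = c8 46 ae d1 e6 6d 95.
Inner input = (K'⊕ipad) ∥ m = a2 2c c4 bb 8c 07 ff ∥ ea 29 6f be d6.
Inner hash: sum = 162+44+196+187+140+7+255+234+41+111+190+214 = 1781 → 06 f5.
Outer input = (K'⊕opad) ∥ inner = c8 46 ae d1 e6 6d 95 ∥ 06 f5.
Outer hash (tag): sum = 200+70+174+209+230+109+149+6+245 = 1392 → 05 70.

0570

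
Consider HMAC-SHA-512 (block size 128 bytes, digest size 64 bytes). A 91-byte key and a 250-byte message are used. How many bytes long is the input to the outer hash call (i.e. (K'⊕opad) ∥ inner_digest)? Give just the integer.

192

Key is 91 ≤ 128 bytes, zero-padded: |K'| = 128.
Outer input = (K'⊕opad) ∥ H(inner) → 128 + 64 = 192 bytes.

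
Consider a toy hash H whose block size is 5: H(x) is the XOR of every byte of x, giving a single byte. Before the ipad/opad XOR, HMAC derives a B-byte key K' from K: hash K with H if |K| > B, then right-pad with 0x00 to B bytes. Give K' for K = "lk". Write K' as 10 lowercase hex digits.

6c6b000000

Key "lk" = 6c 6b is 2 bytes ≤ B = 5; zero-pad to 5 bytes: K' = 6c 6b 00 00 00.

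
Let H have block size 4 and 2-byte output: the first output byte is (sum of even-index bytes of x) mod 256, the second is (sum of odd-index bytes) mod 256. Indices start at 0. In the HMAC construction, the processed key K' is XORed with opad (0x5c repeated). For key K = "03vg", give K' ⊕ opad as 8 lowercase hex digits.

6c6f2a3b

Key "03vg" = 30 33 76 67 is exactly B = 4 bytes: K' = 30 33 76 67.
XOR each byte with 0x5c: 30⊕5c=6c, 33⊕5c=6f, 76⊕5c=2a, 67⊕5c=3b.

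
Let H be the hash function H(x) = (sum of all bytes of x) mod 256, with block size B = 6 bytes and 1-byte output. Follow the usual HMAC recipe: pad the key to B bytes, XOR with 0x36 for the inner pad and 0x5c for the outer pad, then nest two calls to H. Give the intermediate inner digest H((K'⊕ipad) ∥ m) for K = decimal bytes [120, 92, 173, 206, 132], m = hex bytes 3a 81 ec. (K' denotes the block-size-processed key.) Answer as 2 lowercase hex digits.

Key decimal bytes [120, 92, 173, 206, 132] = 78 5c ad ce 84 is 5 bytes ≤ B = 6; zero-pad to 6 bytes: K' = 78 5c ad ce 84 00.
K' ⊕ ipad = 4e 6a 9b f8 b2 36.
Inner input = 4e 6a 9b f8 b2 36 ∥ 3a 81 ec.
Inner hash: sum = 78+106+155+248+178+54+58+129+236 = 1242; mod 256 = 218 → da.

da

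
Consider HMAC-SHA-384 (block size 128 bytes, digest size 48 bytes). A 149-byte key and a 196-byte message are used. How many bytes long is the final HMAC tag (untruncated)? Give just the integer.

48

The tag is one SHA-384 digest: 48 bytes.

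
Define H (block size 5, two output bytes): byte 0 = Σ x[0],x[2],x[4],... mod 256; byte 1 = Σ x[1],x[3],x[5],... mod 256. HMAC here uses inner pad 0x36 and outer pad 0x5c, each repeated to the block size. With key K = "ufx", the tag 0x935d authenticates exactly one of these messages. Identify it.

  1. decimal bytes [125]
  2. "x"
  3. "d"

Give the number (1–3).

3

Key "ufx" = 75 66 78 is 3 bytes ≤ B = 5; zero-pad to 5 bytes: K' = 75 66 78 00 00.
K' ⊕ ipad = 43 50 4e 36 36; K' ⊕ opad = 29 3a 24 5c 5c.
m1: inner = H(43 50 4e 36 36 7d) = c7 03; tag = H(29 3a 24 5c 5c c7 03) = ac5d
m2: inner = H(43 50 4e 36 36 78) = c7 fe; tag = H(29 3a 24 5c 5c c7 fe) = a75d
m3: inner = H(43 50 4e 36 36 64) = c7 ea; tag = H(29 3a 24 5c 5c c7 ea) = 935d ← matches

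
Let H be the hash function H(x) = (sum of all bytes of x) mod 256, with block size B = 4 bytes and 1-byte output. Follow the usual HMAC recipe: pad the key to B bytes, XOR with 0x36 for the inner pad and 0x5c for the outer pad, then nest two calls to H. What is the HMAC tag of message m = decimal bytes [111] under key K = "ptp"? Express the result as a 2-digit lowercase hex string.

4f

Key "ptp" = 70 74 70 is 3 bytes ≤ B = 4; zero-pad to 4 bytes: K' = 70 74 70 00.
K' ⊕ ipad = 46 42 46 36.  K' ⊕ opad = 2c 28 2c 5c.
Inner input = (K'⊕ipad) ∥ m = 46 42 46 36 ∥ 6f.
Inner hash: sum = 70+66+70+54+111 = 371; mod 256 = 115 → 73.
Outer input = (K'⊕opad) ∥ inner = 2c 28 2c 5c ∥ 73.
Outer hash (tag): sum = 44+40+44+92+115 = 335; mod 256 = 79 → 4f.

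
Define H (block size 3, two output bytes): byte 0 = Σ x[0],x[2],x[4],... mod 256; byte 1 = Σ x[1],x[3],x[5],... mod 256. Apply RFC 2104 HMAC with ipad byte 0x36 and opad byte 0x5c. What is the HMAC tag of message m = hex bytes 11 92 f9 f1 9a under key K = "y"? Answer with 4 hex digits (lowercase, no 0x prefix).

Key "y" = 79 is 1 byte ≤ B = 3; zero-pad to 3 bytes: K' = 79 00 00.
K' ⊕ ipad = 4f 36 36.  K' ⊕ opad = 25 5c 5c.
Inner input = (K'⊕ipad) ∥ m = 4f 36 36 ∥ 11 92 f9 f1 9a.
Inner hash: even-index sum = 520 mod 256 = 8; odd-index sum = 474 mod 256 = 218 → 08 da.
Outer input = (K'⊕opad) ∥ inner = 25 5c 5c ∥ 08 da.
Outer hash (tag): even-index sum = 347 mod 256 = 91; odd-index sum = 100 mod 256 = 100 → 5b 64.

5b64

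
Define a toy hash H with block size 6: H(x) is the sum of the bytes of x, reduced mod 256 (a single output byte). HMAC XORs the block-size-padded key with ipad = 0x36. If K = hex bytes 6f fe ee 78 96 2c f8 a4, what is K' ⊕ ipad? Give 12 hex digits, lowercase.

073636363636

Key hex bytes 6f fe ee 78 96 2c f8 a4 is 8 bytes > B = 6, so hash it first: H(key) = 31, then zero-pad to 6 bytes: K' = 31 00 00 00 00 00.
XOR each byte with 0x36: 31⊕36=07, 00⊕36=36, 00⊕36=36, 00⊕36=36, 00⊕36=36, 00⊕36=36.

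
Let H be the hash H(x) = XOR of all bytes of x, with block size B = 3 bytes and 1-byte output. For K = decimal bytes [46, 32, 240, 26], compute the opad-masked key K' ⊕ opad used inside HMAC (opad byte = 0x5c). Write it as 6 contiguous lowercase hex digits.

b85c5c

Key decimal bytes [46, 32, 240, 26] = 2e 20 f0 1a is 4 bytes > B = 3, so hash it first: H(key) = e4, then zero-pad to 3 bytes: K' = e4 00 00.
XOR each byte with 0x5c: e4⊕5c=b8, 00⊕5c=5c, 00⊕5c=5c.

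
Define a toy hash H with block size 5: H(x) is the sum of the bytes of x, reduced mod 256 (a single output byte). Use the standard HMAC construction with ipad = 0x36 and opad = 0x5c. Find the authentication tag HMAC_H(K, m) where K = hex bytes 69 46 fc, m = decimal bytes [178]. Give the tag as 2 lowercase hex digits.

5e

Key hex bytes 69 46 fc is 3 bytes ≤ B = 5; zero-pad to 5 bytes: K' = 69 46 fc 00 00.
K' ⊕ ipad = 5f 70 ca 36 36.  K' ⊕ opad = 35 1a a0 5c 5c.
Inner input = (K'⊕ipad) ∥ m = 5f 70 ca 36 36 ∥ b2.
Inner hash: sum = 95+112+202+54+54+178 = 695; mod 256 = 183 → b7.
Outer input = (K'⊕opad) ∥ inner = 35 1a a0 5c 5c ∥ b7.
Outer hash (tag): sum = 53+26+160+92+92+183 = 606; mod 256 = 94 → 5e.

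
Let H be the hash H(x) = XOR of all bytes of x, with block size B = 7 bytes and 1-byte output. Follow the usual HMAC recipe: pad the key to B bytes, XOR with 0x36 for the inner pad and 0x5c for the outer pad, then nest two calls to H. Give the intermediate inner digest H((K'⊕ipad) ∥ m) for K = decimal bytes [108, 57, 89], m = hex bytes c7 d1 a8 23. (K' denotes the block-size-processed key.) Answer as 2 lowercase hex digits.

a7

Key decimal bytes [108, 57, 89] = 6c 39 59 is 3 bytes ≤ B = 7; zero-pad to 7 bytes: K' = 6c 39 59 00 00 00 00.
K' ⊕ ipad = 5a 0f 6f 36 36 36 36.
Inner input = 5a 0f 6f 36 36 36 36 ∥ c7 d1 a8 23.
Inner hash: XOR 5a⊕0f⊕6f⊕36⊕36⊕36⊕36⊕c7⊕d1⊕a8⊕23 = a7.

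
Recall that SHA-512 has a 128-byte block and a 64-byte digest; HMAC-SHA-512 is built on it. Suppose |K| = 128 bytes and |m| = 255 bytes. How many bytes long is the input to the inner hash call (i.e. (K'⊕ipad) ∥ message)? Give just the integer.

383

Key is 128 ≤ 128 bytes, zero-padded: |K'| = 128.
Inner input = (K'⊕ipad) ∥ m → 128 + 255 = 383 bytes.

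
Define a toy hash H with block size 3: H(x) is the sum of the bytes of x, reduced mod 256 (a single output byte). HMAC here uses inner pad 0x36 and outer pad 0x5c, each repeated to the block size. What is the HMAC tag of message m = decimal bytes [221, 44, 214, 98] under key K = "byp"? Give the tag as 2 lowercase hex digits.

Key "byp" = 62 79 70 is exactly B = 3 bytes: K' = 62 79 70.
K' ⊕ ipad = 54 4f 46.  K' ⊕ opad = 3e 25 2c.
Inner input = (K'⊕ipad) ∥ m = 54 4f 46 ∥ dd 2c d6 62.
Inner hash: sum = 84+79+70+221+44+214+98 = 810; mod 256 = 42 → 2a.
Outer input = (K'⊕opad) ∥ inner = 3e 25 2c ∥ 2a.
Outer hash (tag): sum = 62+37+44+42 = 185 → b9.

b9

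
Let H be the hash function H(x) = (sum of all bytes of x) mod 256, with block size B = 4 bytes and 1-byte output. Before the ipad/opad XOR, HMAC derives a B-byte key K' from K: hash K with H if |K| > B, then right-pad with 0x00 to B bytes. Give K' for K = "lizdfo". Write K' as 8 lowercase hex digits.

|K| = 6 > B = 4, so first hash the key.
H(K): sum = 108+105+122+100+102+111 = 648; mod 256 = 136 → 88.
Zero-pad H(K) = 88 to 4 bytes: K' = 88 00 00 00.

88000000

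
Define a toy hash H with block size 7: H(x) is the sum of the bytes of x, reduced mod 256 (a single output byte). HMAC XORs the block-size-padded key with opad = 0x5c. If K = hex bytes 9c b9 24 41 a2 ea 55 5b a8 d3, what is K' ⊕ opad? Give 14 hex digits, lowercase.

2d5c5c5c5c5c5c

Key hex bytes 9c b9 24 41 a2 ea 55 5b a8 d3 is 10 bytes > B = 7, so hash it first: H(key) = 71, then zero-pad to 7 bytes: K' = 71 00 00 00 00 00 00.
XOR each byte with 0x5c: 71⊕5c=2d, 00⊕5c=5c, 00⊕5c=5c, 00⊕5c=5c, 00⊕5c=5c, 00⊕5c=5c, 00⊕5c=5c.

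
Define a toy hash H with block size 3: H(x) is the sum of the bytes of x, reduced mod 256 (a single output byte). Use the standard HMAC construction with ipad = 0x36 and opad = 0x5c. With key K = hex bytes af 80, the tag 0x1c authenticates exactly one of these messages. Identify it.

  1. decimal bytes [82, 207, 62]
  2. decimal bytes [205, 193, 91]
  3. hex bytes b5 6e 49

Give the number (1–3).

3

Key hex bytes af 80 is 2 bytes ≤ B = 3; zero-pad to 3 bytes: K' = af 80 00.
K' ⊕ ipad = 99 b6 36; K' ⊕ opad = f3 dc 5c.
m1: inner = H(99 b6 36 52 cf 3e) = e4; tag = H(f3 dc 5c e4) = 0f
m2: inner = H(99 b6 36 cd c1 5b) = 6e; tag = H(f3 dc 5c 6e) = 99
m3: inner = H(99 b6 36 b5 6e 49) = f1; tag = H(f3 dc 5c f1) = 1c ← matches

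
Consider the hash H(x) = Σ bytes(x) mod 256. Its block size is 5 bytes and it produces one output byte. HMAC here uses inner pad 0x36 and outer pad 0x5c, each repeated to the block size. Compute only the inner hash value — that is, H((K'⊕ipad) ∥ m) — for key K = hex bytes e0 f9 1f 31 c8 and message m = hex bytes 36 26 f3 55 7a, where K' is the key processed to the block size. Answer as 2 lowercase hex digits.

f1

Key hex bytes e0 f9 1f 31 c8 is exactly B = 5 bytes: K' = e0 f9 1f 31 c8.
K' ⊕ ipad = d6 cf 29 07 fe.
Inner input = d6 cf 29 07 fe ∥ 36 26 f3 55 7a.
Inner hash: sum = 214+207+41+7+254+54+38+243+85+122 = 1265; mod 256 = 241 → f1.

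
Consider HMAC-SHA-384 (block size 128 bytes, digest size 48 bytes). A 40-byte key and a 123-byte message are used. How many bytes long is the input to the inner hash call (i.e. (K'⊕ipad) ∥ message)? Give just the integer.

Key is 40 ≤ 128 bytes, zero-padded: |K'| = 128.
Inner input = (K'⊕ipad) ∥ m → 128 + 123 = 251 bytes.

251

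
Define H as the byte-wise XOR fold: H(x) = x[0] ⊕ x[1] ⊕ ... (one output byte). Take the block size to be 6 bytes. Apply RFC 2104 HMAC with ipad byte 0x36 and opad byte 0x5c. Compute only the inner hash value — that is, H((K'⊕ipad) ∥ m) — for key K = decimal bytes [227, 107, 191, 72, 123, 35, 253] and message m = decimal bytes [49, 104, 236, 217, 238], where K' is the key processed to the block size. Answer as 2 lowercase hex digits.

Key decimal bytes [227, 107, 191, 72, 123, 35, 253] = e3 6b bf 48 7b 23 fd is 7 bytes > B = 6, so hash it first: H(key) = da, then zero-pad to 6 bytes: K' = da 00 00 00 00 00.
K' ⊕ ipad = ec 36 36 36 36 36.
Inner input = ec 36 36 36 36 36 ∥ 31 68 ec d9 ee.
Inner hash: XOR ec⊕36⊕36⊕36⊕36⊕36⊕31⊕68⊕ec⊕d9⊕ee = 58.

58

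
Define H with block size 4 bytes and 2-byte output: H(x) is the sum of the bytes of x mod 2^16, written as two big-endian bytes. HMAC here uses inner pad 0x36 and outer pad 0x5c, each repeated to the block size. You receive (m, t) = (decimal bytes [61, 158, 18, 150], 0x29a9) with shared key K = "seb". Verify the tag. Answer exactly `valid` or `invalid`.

Key "seb" = 73 65 62 is 3 bytes ≤ B = 4; zero-pad to 4 bytes: K' = 73 65 62 00.
K' ⊕ ipad = 45 53 54 36; K' ⊕ opad = 2f 39 3e 5c.
Inner hash: sum = 69+83+84+54+61+158+18+150 = 677 → 02 a5.
Outer hash (recomputed tag): sum = 47+57+62+92+2+165 = 425 → 01 a9.
Recomputed tag = 01a9; claimed = 29a9 → mismatch.

invalid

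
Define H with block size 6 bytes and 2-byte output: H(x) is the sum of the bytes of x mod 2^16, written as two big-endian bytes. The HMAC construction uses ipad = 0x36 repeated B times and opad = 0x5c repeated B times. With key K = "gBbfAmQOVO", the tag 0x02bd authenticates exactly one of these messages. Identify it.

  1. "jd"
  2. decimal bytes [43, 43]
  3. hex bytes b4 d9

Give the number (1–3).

Key "gBbfAmQOVO" = 67 42 62 66 41 6d 51 4f 56 4f is 10 bytes > B = 6, so hash it first: H(key) = 03 64, then zero-pad to 6 bytes: K' = 03 64 00 00 00 00.
K' ⊕ ipad = 35 52 36 36 36 36; K' ⊕ opad = 5f 38 5c 5c 5c 5c.
m1: inner = H(35 52 36 36 36 36 6a 64) = 02 2d; tag = H(5f 38 5c 5c 5c 5c 02 2d) = 0236
m2: inner = H(35 52 36 36 36 36 2b 2b) = 01 b5; tag = H(5f 38 5c 5c 5c 5c 01 b5) = 02bd ← matches
m3: inner = H(35 52 36 36 36 36 b4 d9) = 02 ec; tag = H(5f 38 5c 5c 5c 5c 02 ec) = 02f5

2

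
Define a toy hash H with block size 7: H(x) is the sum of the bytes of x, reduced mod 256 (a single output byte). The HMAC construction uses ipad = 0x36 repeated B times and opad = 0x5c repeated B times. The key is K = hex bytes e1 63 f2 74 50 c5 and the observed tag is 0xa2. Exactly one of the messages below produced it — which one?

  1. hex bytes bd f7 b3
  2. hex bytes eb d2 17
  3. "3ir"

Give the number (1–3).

Key hex bytes e1 63 f2 74 50 c5 is 6 bytes ≤ B = 7; zero-pad to 7 bytes: K' = e1 63 f2 74 50 c5 00.
K' ⊕ ipad = d7 55 c4 42 66 f3 36; K' ⊕ opad = bd 3f ae 28 0c 99 5c.
m1: inner = H(d7 55 c4 42 66 f3 36 bd f7 b3) = 28; tag = H(bd 3f ae 28 0c 99 5c 28) = fb
m2: inner = H(d7 55 c4 42 66 f3 36 eb d2 17) = 95; tag = H(bd 3f ae 28 0c 99 5c 95) = 68
m3: inner = H(d7 55 c4 42 66 f3 36 33 69 72) = cf; tag = H(bd 3f ae 28 0c 99 5c cf) = a2 ← matches

3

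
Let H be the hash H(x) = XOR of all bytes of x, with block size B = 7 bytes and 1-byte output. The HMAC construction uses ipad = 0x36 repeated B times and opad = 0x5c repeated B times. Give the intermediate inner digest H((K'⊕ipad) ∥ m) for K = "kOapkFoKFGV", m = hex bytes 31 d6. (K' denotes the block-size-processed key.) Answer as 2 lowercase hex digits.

Key "kOapkFoKFGV" = 6b 4f 61 70 6b 46 6f 4b 46 47 56 is 11 bytes > B = 7, so hash it first: H(key) = 6b, then zero-pad to 7 bytes: K' = 6b 00 00 00 00 00 00.
K' ⊕ ipad = 5d 36 36 36 36 36 36.
Inner input = 5d 36 36 36 36 36 36 ∥ 31 d6.
Inner hash: XOR 5d⊕36⊕36⊕36⊕36⊕36⊕36⊕31⊕d6 = ba.

ba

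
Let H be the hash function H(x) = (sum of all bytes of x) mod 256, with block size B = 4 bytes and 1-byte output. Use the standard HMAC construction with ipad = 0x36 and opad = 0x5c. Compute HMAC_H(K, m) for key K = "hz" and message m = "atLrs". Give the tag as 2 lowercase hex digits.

2e

Key "hz" = 68 7a is 2 bytes ≤ B = 4; zero-pad to 4 bytes: K' = 68 7a 00 00.
K' ⊕ ipad = 5e 4c 36 36.  K' ⊕ opad = 34 26 5c 5c.
Inner input = (K'⊕ipad) ∥ m = 5e 4c 36 36 ∥ 61 74 4c 72 73.
Inner hash: sum = 94+76+54+54+97+116+76+114+115 = 796; mod 256 = 28 → 1c.
Outer input = (K'⊕opad) ∥ inner = 34 26 5c 5c ∥ 1c.
Outer hash (tag): sum = 52+38+92+92+28 = 302; mod 256 = 46 → 2e.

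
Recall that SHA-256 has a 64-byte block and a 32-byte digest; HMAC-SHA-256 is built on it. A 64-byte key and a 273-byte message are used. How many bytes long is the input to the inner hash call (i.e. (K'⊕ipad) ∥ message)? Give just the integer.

Key is 64 ≤ 64 bytes, zero-padded: |K'| = 64.
Inner input = (K'⊕ipad) ∥ m → 64 + 273 = 337 bytes.

337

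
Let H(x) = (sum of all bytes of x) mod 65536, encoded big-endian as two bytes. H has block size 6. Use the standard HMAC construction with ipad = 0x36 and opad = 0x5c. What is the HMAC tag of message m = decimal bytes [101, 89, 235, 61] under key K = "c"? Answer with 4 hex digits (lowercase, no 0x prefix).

0257

Key "c" = 63 is 1 byte ≤ B = 6; zero-pad to 6 bytes: K' = 63 00 00 00 00 00.
K' ⊕ ipad = 55 36 36 36 36 36.  K' ⊕ opad = 3f 5c 5c 5c 5c 5c.
Inner input = (K'⊕ipad) ∥ m = 55 36 36 36 36 36 ∥ 65 59 eb 3d.
Inner hash: sum = 85+54+54+54+54+54+101+89+235+61 = 841 → 03 49.
Outer input = (K'⊕opad) ∥ inner = 3f 5c 5c 5c 5c 5c ∥ 03 49.
Outer hash (tag): sum = 63+92+92+92+92+92+3+73 = 599 → 02 57.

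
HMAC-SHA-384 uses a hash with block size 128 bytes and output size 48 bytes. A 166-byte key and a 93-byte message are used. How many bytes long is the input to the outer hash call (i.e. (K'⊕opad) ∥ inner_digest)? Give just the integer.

176

Key is 166 > 128 bytes, so it is hashed to 48 bytes then zero-padded to 128: |K'| = 128.
Outer input = (K'⊕opad) ∥ H(inner) → 128 + 48 = 176 bytes.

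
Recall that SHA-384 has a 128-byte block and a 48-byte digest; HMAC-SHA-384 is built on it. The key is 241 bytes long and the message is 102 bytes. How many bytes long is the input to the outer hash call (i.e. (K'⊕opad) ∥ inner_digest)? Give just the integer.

Key is 241 > 128 bytes, so it is hashed to 48 bytes then zero-padded to 128: |K'| = 128.
Outer input = (K'⊕opad) ∥ H(inner) → 128 + 48 = 176 bytes.

176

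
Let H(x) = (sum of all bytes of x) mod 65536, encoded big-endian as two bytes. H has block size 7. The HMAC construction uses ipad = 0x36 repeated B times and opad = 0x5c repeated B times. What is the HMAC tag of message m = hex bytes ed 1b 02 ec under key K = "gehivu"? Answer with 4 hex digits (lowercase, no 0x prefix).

Key "gehivu" = 67 65 68 69 76 75 is 6 bytes ≤ B = 7; zero-pad to 7 bytes: K' = 67 65 68 69 76 75 00.
K' ⊕ ipad = 51 53 5e 5f 40 43 36.  K' ⊕ opad = 3b 39 34 35 2a 29 5c.
Inner input = (K'⊕ipad) ∥ m = 51 53 5e 5f 40 43 36 ∥ ed 1b 02 ec.
Inner hash: sum = 81+83+94+95+64+67+54+237+27+2+236 = 1040 → 04 10.
Outer input = (K'⊕opad) ∥ inner = 3b 39 34 35 2a 29 5c ∥ 04 10.
Outer hash (tag): sum = 59+57+52+53+42+41+92+4+16 = 416 → 01 a0.

01a0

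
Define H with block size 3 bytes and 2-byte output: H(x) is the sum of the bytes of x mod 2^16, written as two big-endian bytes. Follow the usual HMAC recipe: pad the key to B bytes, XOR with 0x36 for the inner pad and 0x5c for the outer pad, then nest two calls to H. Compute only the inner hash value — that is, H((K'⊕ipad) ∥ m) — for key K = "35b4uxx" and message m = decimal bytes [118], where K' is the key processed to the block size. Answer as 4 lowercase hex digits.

Key "35b4uxx" = 33 35 62 34 75 78 78 is 7 bytes > B = 3, so hash it first: H(key) = 02 63, then zero-pad to 3 bytes: K' = 02 63 00.
K' ⊕ ipad = 34 55 36.
Inner input = 34 55 36 ∥ 76.
Inner hash: sum = 52+85+54+118 = 309 → 01 35.

0135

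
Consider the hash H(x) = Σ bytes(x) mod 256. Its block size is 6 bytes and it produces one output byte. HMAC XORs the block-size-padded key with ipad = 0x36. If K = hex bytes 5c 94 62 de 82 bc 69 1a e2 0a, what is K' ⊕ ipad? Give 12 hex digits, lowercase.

Key hex bytes 5c 94 62 de 82 bc 69 1a e2 0a is 10 bytes > B = 6, so hash it first: H(key) = dd, then zero-pad to 6 bytes: K' = dd 00 00 00 00 00.
XOR each byte with 0x36: dd⊕36=eb, 00⊕36=36, 00⊕36=36, 00⊕36=36, 00⊕36=36, 00⊕36=36.

eb3636363636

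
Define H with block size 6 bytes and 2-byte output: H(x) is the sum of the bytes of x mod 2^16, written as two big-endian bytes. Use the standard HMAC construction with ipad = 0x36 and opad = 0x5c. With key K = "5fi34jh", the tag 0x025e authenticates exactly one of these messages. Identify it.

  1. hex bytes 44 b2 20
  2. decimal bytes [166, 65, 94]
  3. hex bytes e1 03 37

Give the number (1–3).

1

Key "5fi34jh" = 35 66 69 33 34 6a 68 is 7 bytes > B = 6, so hash it first: H(key) = 02 3d, then zero-pad to 6 bytes: K' = 02 3d 00 00 00 00.
K' ⊕ ipad = 34 0b 36 36 36 36; K' ⊕ opad = 5e 61 5c 5c 5c 5c.
m1: inner = H(34 0b 36 36 36 36 44 b2 20) = 02 2d; tag = H(5e 61 5c 5c 5c 5c 02 2d) = 025e ← matches
m2: inner = H(34 0b 36 36 36 36 a6 41 5e) = 02 5c; tag = H(5e 61 5c 5c 5c 5c 02 5c) = 028d
m3: inner = H(34 0b 36 36 36 36 e1 03 37) = 02 32; tag = H(5e 61 5c 5c 5c 5c 02 32) = 0263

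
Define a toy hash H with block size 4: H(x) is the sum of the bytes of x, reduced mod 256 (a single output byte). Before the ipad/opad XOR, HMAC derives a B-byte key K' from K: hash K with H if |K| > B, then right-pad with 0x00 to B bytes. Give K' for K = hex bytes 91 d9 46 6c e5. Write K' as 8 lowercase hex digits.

|K| = 5 > B = 4, so first hash the key.
H(K): sum = 145+217+70+108+229 = 769; mod 256 = 1 → 01.
Zero-pad H(K) = 01 to 4 bytes: K' = 01 00 00 00.

01000000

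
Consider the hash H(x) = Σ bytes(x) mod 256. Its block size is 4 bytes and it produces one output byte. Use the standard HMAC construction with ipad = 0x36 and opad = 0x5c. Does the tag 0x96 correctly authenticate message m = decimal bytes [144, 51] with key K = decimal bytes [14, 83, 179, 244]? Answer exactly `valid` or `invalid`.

Key decimal bytes [14, 83, 179, 244] = 0e 53 b3 f4 is exactly B = 4 bytes: K' = 0e 53 b3 f4.
K' ⊕ ipad = 38 65 85 c2; K' ⊕ opad = 52 0f ef a8.
Inner hash: sum = 56+101+133+194+144+51 = 679; mod 256 = 167 → a7.
Outer hash (recomputed tag): sum = 82+15+239+168+167 = 671; mod 256 = 159 → 9f.
Recomputed tag = 9f; claimed = 96 → mismatch.

invalid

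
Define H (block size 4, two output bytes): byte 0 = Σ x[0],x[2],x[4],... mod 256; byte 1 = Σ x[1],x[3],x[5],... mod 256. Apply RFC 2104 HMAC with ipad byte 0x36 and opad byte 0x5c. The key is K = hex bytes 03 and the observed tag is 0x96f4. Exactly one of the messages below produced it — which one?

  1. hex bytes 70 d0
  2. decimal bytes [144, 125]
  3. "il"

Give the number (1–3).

Key hex bytes 03 is 1 byte ≤ B = 4; zero-pad to 4 bytes: K' = 03 00 00 00.
K' ⊕ ipad = 35 36 36 36; K' ⊕ opad = 5f 5c 5c 5c.
m1: inner = H(35 36 36 36 70 d0) = db 3c; tag = H(5f 5c 5c 5c db 3c) = 96f4 ← matches
m2: inner = H(35 36 36 36 90 7d) = fb e9; tag = H(5f 5c 5c 5c fb e9) = b6a1
m3: inner = H(35 36 36 36 69 6c) = d4 d8; tag = H(5f 5c 5c 5c d4 d8) = 8f90

1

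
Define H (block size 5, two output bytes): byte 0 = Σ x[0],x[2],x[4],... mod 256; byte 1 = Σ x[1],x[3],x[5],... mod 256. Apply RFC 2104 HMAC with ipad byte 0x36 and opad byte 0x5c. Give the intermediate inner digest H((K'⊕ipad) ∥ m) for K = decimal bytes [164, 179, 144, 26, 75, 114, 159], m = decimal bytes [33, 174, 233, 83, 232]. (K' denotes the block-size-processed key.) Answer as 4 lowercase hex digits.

9531

Key decimal bytes [164, 179, 144, 26, 75, 114, 159] = a4 b3 90 1a 4b 72 9f is 7 bytes > B = 5, so hash it first: H(key) = 1e 3f, then zero-pad to 5 bytes: K' = 1e 3f 00 00 00.
K' ⊕ ipad = 28 09 36 36 36.
Inner input = 28 09 36 36 36 ∥ 21 ae e9 53 e8.
Inner hash: even-index sum = 405 mod 256 = 149; odd-index sum = 561 mod 256 = 49 → 95 31.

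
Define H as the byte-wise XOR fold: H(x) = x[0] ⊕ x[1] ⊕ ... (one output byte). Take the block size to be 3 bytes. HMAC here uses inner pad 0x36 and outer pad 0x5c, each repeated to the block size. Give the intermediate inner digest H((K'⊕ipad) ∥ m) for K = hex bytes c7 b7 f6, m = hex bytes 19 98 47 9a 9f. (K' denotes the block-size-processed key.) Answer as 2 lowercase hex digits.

73

Key hex bytes c7 b7 f6 is exactly B = 3 bytes: K' = c7 b7 f6.
K' ⊕ ipad = f1 81 c0.
Inner input = f1 81 c0 ∥ 19 98 47 9a 9f.
Inner hash: XOR f1⊕81⊕c0⊕19⊕98⊕47⊕9a⊕9f = 73.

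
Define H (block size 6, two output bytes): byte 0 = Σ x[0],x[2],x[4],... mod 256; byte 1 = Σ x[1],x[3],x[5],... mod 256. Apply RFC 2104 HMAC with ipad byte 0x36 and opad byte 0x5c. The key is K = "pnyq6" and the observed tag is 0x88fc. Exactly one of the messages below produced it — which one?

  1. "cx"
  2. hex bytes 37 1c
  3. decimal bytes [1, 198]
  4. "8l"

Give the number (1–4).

4

Key "pnyq6" = 70 6e 79 71 36 is 5 bytes ≤ B = 6; zero-pad to 6 bytes: K' = 70 6e 79 71 36 00.
K' ⊕ ipad = 46 58 4f 47 00 36; K' ⊕ opad = 2c 32 25 2d 6a 5c.
m1: inner = H(46 58 4f 47 00 36 63 78) = f8 4d; tag = H(2c 32 25 2d 6a 5c f8 4d) = b308
m2: inner = H(46 58 4f 47 00 36 37 1c) = cc f1; tag = H(2c 32 25 2d 6a 5c cc f1) = 87ac
m3: inner = H(46 58 4f 47 00 36 01 c6) = 96 9b; tag = H(2c 32 25 2d 6a 5c 96 9b) = 5156
m4: inner = H(46 58 4f 47 00 36 38 6c) = cd 41; tag = H(2c 32 25 2d 6a 5c cd 41) = 88fc ← matches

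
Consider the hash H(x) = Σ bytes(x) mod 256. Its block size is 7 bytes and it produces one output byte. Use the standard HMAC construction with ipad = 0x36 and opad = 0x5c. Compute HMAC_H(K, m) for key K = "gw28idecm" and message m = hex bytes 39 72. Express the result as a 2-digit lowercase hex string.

Key "gw28idecm" = 67 77 32 38 69 64 65 63 6d is 9 bytes > B = 7, so hash it first: H(key) = 4a, then zero-pad to 7 bytes: K' = 4a 00 00 00 00 00 00.
K' ⊕ ipad = 7c 36 36 36 36 36 36.  K' ⊕ opad = 16 5c 5c 5c 5c 5c 5c.
Inner input = (K'⊕ipad) ∥ m = 7c 36 36 36 36 36 36 ∥ 39 72.
Inner hash: sum = 124+54+54+54+54+54+54+57+114 = 619; mod 256 = 107 → 6b.
Outer input = (K'⊕opad) ∥ inner = 16 5c 5c 5c 5c 5c 5c ∥ 6b.
Outer hash (tag): sum = 22+92+92+92+92+92+92+107 = 681; mod 256 = 169 → a9.

a9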